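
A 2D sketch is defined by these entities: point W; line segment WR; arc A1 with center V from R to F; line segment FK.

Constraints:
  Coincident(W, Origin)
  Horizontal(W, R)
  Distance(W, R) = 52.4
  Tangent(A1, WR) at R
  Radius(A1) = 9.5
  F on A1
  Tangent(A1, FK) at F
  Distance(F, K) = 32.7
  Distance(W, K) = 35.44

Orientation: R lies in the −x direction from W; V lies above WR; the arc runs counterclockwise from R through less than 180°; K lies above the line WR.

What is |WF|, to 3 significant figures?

45.6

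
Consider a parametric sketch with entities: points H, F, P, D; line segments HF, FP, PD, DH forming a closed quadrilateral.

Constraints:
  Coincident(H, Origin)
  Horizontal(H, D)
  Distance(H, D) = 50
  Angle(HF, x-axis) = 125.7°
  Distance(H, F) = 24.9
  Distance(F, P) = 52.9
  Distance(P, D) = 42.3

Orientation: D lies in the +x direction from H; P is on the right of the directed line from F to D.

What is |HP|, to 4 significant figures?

28.02

Checks: |FP| = 52.90 ✓; |PD| = 42.30 ✓.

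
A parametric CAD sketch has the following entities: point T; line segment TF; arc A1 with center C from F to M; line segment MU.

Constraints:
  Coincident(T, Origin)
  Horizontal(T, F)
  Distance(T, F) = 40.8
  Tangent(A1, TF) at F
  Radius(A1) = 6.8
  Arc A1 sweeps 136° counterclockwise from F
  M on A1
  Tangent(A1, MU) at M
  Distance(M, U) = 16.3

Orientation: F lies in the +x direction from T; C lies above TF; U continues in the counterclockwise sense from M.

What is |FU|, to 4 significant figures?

24.06

T is at the origin; T and F share the same y with |TF| = 40.8 and F on the +x side, so F = (40.80, 0.000). A1 meets TF tangentially, so CF is at right angles to TF, so C = F + (0, 6.8) = (40.80, 6.800). On A1, F sits at bearing -90° from C; a 136° counterclockwise sweep puts M at bearing 46°, so M = C + 6.8·(cos 46°, sin 46°) = (45.52, 11.69). A1 meets MU tangentially, so CM is at right angles to MU, so MU runs along (−sin 46°, cos 46°); with |MU| = 16.3, U = (33.80, 23.01). Then |FU| = |U − F| = 24.06.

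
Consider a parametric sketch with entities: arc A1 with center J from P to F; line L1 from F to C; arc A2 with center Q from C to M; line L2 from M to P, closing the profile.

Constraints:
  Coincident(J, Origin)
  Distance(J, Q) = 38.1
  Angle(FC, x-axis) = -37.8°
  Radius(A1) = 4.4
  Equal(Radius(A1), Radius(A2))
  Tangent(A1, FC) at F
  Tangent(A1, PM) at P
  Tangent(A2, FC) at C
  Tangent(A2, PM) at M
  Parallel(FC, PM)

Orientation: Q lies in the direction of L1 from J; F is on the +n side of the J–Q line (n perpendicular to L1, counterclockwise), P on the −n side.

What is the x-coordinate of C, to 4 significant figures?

32.80

The slot axis is L1's direction at -37.8°, so u = (cos -37.8°, sin -37.8°) = (0.7902, -0.6129) and n = (−sin -37.8°, cos -37.8°) = (0.6129, 0.7902). J is at the origin and Q lies 38.1 along u from J, so Q = 38.1·u = (30.10, -23.35). Tangency of A1 to both parallel lines with radius 4.4 puts F and P at J ± 4.4·n: F = (2.697, 3.477), P = (-2.697, -3.477). Equal radii place C and M the same way about Q: C = Q + 4.4·n = (32.80, -19.88), M = Q − 4.4·n = (27.41, -26.83). So C.x = 32.80.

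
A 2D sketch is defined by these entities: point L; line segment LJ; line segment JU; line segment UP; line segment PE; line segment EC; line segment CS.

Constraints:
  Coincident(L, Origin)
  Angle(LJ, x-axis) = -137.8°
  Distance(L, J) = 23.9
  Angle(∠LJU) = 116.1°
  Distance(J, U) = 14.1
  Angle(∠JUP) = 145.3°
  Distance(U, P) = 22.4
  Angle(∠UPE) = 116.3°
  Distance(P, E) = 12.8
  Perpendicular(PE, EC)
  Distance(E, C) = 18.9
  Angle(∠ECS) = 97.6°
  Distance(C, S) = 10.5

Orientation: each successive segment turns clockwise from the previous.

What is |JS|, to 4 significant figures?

17.15

The perpendicularity gives EC at right angles to PE, so EC runs at -30.10°; with |EC| = 18.9, C = (-20.43, 9.412). ∠ECS = 97.6° gives CS at -112.5° from the x-axis; with |CS| = 10.5, S = (-24.45, -0.2886). Then |JS| = |S − J| = 17.15.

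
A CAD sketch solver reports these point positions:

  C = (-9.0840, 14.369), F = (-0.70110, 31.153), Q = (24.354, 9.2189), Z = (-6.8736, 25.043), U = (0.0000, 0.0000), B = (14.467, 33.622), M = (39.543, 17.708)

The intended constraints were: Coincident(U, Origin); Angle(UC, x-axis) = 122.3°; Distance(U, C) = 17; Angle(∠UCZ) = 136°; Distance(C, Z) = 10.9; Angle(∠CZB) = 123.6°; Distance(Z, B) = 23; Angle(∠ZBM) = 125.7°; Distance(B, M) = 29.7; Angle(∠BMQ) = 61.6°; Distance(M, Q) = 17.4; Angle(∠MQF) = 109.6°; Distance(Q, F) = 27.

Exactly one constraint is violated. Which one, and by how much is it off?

Distance(Q, F) = 27 — off by 6.30.

U = (0.00, 0.00) ✓; UC at 122.3° ✓; |UC| = 17.00 ✓; ∠UCZ = 136.0° ✓; |CZ| = 10.90 ✓; ∠CZB = 123.6° ✓; |ZB| = 23.00 ✓; ∠ZBM = 125.7° ✓; |BM| = 29.70 ✓; ∠BMQ = 61.60° ✓; |MQ| = 17.40 ✓; ∠MQF = 109.6° ✓; |QF| = 33.30 ✗.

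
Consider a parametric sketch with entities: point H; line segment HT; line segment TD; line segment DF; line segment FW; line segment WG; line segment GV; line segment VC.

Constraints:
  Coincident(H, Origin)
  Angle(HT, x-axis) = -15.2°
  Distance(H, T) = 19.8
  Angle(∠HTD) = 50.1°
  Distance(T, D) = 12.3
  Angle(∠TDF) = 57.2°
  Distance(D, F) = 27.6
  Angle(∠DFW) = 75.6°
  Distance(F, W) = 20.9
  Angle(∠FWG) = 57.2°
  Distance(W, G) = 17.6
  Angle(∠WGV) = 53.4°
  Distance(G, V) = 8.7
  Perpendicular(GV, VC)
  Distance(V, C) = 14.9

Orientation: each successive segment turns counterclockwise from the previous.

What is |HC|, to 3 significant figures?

30.9

H is at the origin; HT runs at -15.2° with length 19.8, so T = (19.1, -5.19). ∠HTD = 50.1° gives TD at 115° from the x-axis; with |TD| = 12.3, D = (14.0, 5.98). ∠TDF = 57.2° gives DF at -122° from the x-axis; with |DF| = 27.6, F = (-0.862, -17.3). ∠DFW = 75.6° gives FW at -18.1° from the x-axis; with |FW| = 20.9, W = (19.0, -23.8). ∠FWG = 57.2° gives WG at 105° from the x-axis; with |WG| = 17.6, G = (14.5, -6.76). ∠WGV = 53.4° gives GV at -129° from the x-axis; with |GV| = 8.7, V = (9.10, -13.6). GV ⟂ VC, so VC runs at -38.7°; with |VC| = 14.9, C = (20.7, -22.9). Then |HC| = |C − H| = 30.9.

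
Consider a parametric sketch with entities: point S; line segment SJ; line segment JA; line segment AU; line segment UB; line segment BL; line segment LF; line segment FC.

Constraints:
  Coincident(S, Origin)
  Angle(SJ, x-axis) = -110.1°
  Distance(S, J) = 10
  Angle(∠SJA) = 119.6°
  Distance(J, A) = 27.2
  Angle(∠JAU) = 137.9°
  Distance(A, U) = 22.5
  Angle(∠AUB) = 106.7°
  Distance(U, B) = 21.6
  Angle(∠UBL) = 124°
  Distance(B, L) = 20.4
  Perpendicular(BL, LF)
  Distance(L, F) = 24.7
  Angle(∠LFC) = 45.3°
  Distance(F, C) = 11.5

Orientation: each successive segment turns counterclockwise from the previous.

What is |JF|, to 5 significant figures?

17.053

∠UBL = 124.0° gives BL at 121.70° from the x-axis; with |BL| = 20.4, L = (34.628, 3.9316). The perpendicularity gives LF at right angles to BL, so LF runs at -148.30°; with |LF| = 24.7, F = (13.612, -9.0476). Then |JF| = |F − J| = 17.053.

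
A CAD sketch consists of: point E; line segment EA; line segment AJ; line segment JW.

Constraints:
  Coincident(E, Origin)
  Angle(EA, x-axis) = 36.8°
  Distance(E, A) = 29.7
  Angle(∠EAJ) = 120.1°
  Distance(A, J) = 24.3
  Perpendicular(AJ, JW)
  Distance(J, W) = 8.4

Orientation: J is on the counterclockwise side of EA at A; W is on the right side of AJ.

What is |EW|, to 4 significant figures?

51.95

∠EAJ = 120.1°, so AJ runs at 36.8° + (180° − 120.1°) = 96.70° from the x-axis; with |AJ| = 24.3, J = A + 24.3·(cos 96.70°, sin 96.70°) = (20.95, 41.93). AJ is perpendicular to JW; with |JW| = 8.4 on the right of AJ, W = J + 8.4·(0.9932, 0.1167) = (29.29, 42.91). Then |EW| = |W − E| = 51.95.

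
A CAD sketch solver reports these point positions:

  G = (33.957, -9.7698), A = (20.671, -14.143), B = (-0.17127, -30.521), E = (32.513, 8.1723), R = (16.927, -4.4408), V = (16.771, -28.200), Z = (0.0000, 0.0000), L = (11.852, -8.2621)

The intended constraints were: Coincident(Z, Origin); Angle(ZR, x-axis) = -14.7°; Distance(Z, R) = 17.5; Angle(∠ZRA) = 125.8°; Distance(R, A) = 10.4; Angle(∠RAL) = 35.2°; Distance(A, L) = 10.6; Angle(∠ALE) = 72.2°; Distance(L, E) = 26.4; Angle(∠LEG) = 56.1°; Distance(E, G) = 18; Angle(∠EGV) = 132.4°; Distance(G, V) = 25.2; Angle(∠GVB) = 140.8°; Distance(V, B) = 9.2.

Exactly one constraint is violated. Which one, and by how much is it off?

Distance(V, B) = 9.2 — off by 7.90.

Z = (0.00, 0.00) ✓; ZR at -14.70° ✓; |ZR| = 17.50 ✓; ∠ZRA = 125.8° ✓; |RA| = 10.40 ✓; ∠RAL = 35.20° ✓; |AL| = 10.60 ✓; ∠ALE = 72.20° ✓; |LE| = 26.40 ✓; ∠LEG = 56.10° ✓; |EG| = 18.00 ✓; ∠EGV = 132.4° ✓; |GV| = 25.20 ✓; ∠GVB = 140.8° ✓; |VB| = 17.10 ✗.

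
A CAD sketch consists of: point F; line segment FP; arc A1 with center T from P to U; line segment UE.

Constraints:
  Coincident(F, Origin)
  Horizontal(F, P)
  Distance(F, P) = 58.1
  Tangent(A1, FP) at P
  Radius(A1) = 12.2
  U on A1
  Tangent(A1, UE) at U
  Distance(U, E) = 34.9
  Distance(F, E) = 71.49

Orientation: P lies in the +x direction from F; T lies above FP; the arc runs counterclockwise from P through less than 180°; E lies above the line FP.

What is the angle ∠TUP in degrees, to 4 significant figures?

30.87°

F is at the origin; F and P share the same y with |FP| = 58.1 and P on the +x side, so P = (58.10, 0.000). Tangency of A1 to FP means the radius TP is perpendicular to FP, so T = P + (0, 12.2) = (58.10, 12.20). Since TU ⟂ UE (tangency), |TE| = √(12.2² + 34.9²) = 36.97 regardless of where U sits on A1. So E lies on both circle(F, 71.49) and circle(T, 36.97); the above-FP intersection is E = (52.32, 48.72). U is the foot of the tangent from E: U = (68.85, 17.98).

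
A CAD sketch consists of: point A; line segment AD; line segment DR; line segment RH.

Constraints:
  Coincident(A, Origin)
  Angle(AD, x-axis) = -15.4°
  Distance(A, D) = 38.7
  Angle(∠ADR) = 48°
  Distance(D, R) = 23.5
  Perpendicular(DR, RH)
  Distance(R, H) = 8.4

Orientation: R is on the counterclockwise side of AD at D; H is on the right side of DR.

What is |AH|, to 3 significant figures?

37.2

A is at the origin; AD runs at -15.4° with length 38.7, so D = 38.7·(cos -15.4°, sin -15.4°) = (37.3, -10.3). ∠ADR = 48.0°, so DR runs at -15.4° + (180° − 48.0°) = 117° from the x-axis; with |DR| = 23.5, R = D + 23.5·(cos 117°, sin 117°) = (26.8, 10.7). The perpendicularity gives RH at right angles to DR; with |RH| = 8.4 on the right of DR, H = R + 8.4·(0.894, 0.448) = (34.3, 14.5). Then |AH| = |H − A| = 37.2.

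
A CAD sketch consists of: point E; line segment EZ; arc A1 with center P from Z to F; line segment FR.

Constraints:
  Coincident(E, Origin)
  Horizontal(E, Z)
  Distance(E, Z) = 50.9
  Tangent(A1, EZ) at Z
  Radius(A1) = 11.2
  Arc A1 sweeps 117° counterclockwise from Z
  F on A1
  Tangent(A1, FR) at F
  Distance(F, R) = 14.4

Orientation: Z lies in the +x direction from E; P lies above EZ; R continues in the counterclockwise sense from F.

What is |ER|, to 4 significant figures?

61.65

On A1, Z sits at bearing -90° from P; a 117° counterclockwise sweep puts F at bearing 27°, so F = P + 11.2·(cos 27°, sin 27°) = (60.88, 16.28). Tangency of A1 to FR means the radius PF is perpendicular to FR, so FR runs along (−sin 27°, cos 27°); with |FR| = 14.4, R = (54.34, 29.12). Then |ER| = |R − E| = 61.65.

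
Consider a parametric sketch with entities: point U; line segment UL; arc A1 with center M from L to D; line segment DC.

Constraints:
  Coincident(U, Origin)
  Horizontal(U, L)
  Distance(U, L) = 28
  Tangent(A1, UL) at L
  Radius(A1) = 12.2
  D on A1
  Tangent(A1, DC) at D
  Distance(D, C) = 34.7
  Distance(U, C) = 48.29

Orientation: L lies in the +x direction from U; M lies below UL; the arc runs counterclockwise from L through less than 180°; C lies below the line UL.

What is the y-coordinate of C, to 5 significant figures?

-46.215

U is at the origin; UL is horizontal with |UL| = 28.0 and L on the +x side, so L = (28.000, 0.0000). Since A1 is tangent to UL there, ML ⟂ UL, so M = L + (0, -12.2) = (28.000, -12.200). Since MD ⟂ DC (tangency), |MC| = √(12.2² + 34.7²) = 36.782 regardless of where D sits on A1. So C lies on both circle(U, 48.29) and circle(M, 36.782); the below-UL intersection is C = (14.003, -46.215). D is the foot of the tangent from C: D = (15.817, -11.562).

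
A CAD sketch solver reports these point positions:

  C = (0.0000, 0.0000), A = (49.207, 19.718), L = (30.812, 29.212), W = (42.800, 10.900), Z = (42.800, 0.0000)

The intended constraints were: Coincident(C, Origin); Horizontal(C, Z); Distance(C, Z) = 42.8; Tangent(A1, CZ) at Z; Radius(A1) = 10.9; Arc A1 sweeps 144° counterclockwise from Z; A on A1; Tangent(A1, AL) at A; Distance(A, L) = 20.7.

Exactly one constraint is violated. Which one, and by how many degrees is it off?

Tangent(A1, AL) at A — off by 8.70°.

C = (0.00, 0.00) ✓; C.y = 0.00, Z.y = 0.00 ✓; |CZ| = 42.80 ✓; ∠(WZ, ZC) = 90.00° ✓; |WZ| = 10.90 ✓; bearing(W→A) − bearing(W→Z) = 144.0° ✓; |WA| = 10.90 ✓; ∠(WA, AL) = 81.30° ✗; |AL| = 20.70 ✓.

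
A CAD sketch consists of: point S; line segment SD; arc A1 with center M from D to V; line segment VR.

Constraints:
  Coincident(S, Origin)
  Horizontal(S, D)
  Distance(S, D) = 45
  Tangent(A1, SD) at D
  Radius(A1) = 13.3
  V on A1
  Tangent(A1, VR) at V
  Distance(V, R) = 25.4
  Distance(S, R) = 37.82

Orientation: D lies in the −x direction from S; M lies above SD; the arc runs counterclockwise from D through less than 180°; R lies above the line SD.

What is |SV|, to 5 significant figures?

33.836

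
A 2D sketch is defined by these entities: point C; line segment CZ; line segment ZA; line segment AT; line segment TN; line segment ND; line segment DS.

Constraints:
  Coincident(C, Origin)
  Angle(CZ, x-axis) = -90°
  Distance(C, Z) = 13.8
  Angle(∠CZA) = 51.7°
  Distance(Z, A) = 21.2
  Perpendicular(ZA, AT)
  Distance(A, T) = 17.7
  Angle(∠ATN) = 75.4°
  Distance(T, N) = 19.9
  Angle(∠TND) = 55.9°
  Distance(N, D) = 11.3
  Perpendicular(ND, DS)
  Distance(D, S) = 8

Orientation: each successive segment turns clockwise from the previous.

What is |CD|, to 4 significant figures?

5.911

∠ATN = 75.4° gives TN at -52.90° from the x-axis; with |TN| = 19.9, N = (6.337, -2.642). ∠TND = 55.9° gives ND at -177.0° from the x-axis; with |ND| = 11.3, D = (-4.948, -3.233). Then |CD| = |D − C| = 5.911.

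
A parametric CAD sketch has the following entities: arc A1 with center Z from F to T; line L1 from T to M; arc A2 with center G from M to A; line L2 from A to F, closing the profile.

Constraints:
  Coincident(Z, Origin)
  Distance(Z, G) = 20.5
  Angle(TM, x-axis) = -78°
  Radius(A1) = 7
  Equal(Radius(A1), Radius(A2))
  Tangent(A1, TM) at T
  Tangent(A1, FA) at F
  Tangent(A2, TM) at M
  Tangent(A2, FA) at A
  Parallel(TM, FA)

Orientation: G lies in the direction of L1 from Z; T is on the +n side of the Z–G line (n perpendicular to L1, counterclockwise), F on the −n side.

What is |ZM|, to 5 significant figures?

21.662

The slot axis is L1's direction at -78.0°, so u = (cos -78.0°, sin -78.0°) = (0.20791, -0.97815) and n = (−sin -78.0°, cos -78.0°) = (0.97815, 0.20791). Z is at the origin and G lies 20.5 along u from Z, so G = 20.5·u = (4.2622, -20.052). Tangency of A1 to both parallel lines with radius 7.0 puts T and F at Z ± 7.0·n: T = (6.8470, 1.4554), F = (-6.8470, -1.4554). Equal radii place M and A the same way about G: M = G + 7.0·n = (11.109, -18.597), A = G − 7.0·n = (-2.5848, -21.507). Then |ZM| = |M − Z| = 21.662.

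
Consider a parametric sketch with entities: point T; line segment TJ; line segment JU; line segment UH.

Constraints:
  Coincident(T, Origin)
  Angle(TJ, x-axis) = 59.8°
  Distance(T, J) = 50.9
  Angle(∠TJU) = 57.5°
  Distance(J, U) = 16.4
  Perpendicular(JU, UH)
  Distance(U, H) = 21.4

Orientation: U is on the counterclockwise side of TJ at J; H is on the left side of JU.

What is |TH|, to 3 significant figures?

24.2

T is at the origin; TJ runs at 59.8° with length 50.9, so J = 50.9·(cos 59.8°, sin 59.8°) = (25.6, 44.0). ∠TJU = 57.5°, so JU runs at 59.8° + (180° − 57.5°) = 182° from the x-axis; with |JU| = 16.4, U = J + 16.4·(cos 182°, sin 182°) = (9.22, 43.3). JU ⟂ UH; with |UH| = 21.4 on the left of JU, H = U + 21.4·(0.0401, -0.999) = (10.1, 22.0). Then |TH| = |H − T| = 24.2.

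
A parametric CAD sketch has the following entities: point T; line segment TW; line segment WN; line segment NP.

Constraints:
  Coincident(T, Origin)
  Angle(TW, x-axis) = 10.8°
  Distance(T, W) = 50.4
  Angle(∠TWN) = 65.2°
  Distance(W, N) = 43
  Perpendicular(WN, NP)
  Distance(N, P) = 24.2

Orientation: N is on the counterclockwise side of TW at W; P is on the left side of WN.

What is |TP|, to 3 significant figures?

30.7

∠TWN = 65.2°, so WN runs at 10.8° + (180° − 65.2°) = 126° from the x-axis; with |WN| = 43.0, N = W + 43.0·(cos 126°, sin 126°) = (24.5, 44.4). WN ⟂ NP; with |NP| = 24.2 on the left of WN, P = N + 24.2·(-0.813, -0.582) = (4.80, 30.3). Then |TP| = |P − T| = 30.7.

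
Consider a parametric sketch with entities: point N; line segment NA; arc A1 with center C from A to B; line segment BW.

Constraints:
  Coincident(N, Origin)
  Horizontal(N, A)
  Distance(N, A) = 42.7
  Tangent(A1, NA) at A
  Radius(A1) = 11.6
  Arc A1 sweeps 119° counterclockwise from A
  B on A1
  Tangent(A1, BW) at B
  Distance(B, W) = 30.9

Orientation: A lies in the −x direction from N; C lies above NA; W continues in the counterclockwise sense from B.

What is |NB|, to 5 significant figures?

36.830

Since A1 is tangent to NA there, CA ⟂ NA, so C = A + (0, 11.6) = (-42.700, 11.600). On A1, A sits at bearing -90° from C; a 119° counterclockwise sweep puts B at bearing 29°, so B = C + 11.6·(cos 29°, sin 29°) = (-32.554, 17.224). Then |NB| = |B − N| = 36.830.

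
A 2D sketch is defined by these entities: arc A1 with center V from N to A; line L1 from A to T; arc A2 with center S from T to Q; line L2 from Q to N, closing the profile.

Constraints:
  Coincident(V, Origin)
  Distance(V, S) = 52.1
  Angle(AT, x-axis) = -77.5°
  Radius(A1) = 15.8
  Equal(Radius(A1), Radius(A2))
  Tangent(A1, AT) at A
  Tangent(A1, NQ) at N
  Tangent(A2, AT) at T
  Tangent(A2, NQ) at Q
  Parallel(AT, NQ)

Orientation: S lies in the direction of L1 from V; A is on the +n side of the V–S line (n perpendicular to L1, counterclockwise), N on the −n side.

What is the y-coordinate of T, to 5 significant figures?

-47.445

Tangency of A1 to both parallel lines with radius 15.8 puts A and N at V ± 15.8·n: A = (15.425, 3.4197), N = (-15.425, -3.4197). Equal radii place T and Q the same way about S: T = S + 15.8·n = (26.702, -47.445), Q = S − 15.8·n = (-4.1490, -54.285). So T.y = -47.445.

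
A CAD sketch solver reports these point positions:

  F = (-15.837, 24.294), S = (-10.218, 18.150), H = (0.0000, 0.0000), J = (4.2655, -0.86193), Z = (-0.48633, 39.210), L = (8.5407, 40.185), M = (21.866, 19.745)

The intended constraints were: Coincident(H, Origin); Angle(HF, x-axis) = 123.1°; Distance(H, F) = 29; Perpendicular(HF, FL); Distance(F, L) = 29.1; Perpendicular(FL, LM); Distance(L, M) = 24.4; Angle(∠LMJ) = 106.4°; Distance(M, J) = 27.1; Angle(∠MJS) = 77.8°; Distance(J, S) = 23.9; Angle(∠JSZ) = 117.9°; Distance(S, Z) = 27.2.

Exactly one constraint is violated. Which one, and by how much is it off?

Distance(S, Z) = 27.2 — off by 4.00.

H = (0.00, 0.00) ✓; HF at 123.1° ✓; |HF| = 29.00 ✓; ∠(HF, FL) = 90.00° ✓; |FL| = 29.10 ✓; ∠(FL, LM) = 90.00° ✓; |LM| = 24.40 ✓; ∠LMJ = 106.4° ✓; |MJ| = 27.10 ✓; ∠MJS = 77.80° ✓; |JS| = 23.90 ✓; ∠JSZ = 117.9° ✓; |SZ| = 23.20 ✗.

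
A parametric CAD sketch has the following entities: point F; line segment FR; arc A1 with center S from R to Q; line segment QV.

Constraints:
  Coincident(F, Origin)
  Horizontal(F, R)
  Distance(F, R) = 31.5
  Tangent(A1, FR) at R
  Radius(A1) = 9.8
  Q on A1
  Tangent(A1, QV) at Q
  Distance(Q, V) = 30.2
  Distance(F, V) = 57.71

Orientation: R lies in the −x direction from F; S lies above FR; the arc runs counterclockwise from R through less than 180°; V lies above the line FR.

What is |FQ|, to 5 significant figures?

28.371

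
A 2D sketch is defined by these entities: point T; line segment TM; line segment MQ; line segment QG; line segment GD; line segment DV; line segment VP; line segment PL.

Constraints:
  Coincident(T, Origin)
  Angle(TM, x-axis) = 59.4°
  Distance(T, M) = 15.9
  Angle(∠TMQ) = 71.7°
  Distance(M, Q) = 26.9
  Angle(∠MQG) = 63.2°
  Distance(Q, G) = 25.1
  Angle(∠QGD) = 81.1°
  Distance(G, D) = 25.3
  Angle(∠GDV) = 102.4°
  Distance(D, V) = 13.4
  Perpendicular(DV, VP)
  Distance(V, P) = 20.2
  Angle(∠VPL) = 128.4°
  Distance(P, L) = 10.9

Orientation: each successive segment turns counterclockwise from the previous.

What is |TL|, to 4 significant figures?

16.78

T is at the origin; TM runs at 59.4° with length 15.9, so M = (8.094, 13.69). ∠TMQ = 71.7° gives MQ at 167.7° from the x-axis; with |MQ| = 26.9, Q = (-18.19, 19.42). ∠MQG = 63.2° gives QG at -75.50° from the x-axis; with |QG| = 25.1, G = (-11.90, -4.884). ∠QGD = 81.1° gives GD at 23.40° from the x-axis; with |GD| = 25.3, D = (11.31, 5.164). ∠GDV = 102.4° gives DV at 101.0° from the x-axis; with |DV| = 13.4, V = (8.758, 18.32). DV ⟂ VP, so VP runs at -169.0°; with |VP| = 20.2, P = (-11.07, 14.46). ∠VPL = 128.4° gives PL at -117.4° from the x-axis; with |PL| = 10.9, L = (-16.09, 4.786). Then |TL| = |L − T| = 16.78.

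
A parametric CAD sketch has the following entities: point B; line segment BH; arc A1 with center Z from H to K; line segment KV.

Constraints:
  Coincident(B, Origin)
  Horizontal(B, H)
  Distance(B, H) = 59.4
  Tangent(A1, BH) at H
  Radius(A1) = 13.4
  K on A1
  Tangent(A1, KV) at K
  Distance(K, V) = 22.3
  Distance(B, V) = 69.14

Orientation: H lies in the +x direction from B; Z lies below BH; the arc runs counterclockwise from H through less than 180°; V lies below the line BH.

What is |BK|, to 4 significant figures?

51.03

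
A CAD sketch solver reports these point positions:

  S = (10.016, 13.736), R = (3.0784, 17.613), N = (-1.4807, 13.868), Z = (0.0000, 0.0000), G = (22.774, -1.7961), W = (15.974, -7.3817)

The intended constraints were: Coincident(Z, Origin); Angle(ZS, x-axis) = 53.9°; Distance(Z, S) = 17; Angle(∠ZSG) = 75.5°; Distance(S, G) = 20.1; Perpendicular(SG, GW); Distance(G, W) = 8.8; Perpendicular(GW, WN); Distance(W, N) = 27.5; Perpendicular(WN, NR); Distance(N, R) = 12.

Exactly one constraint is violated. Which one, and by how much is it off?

Distance(N, R) = 12 — off by 6.10.

Z = (0.00, 0.00) ✓; ZS at 53.90° ✓; |ZS| = 17.00 ✓; ∠ZSG = 75.50° ✓; |SG| = 20.10 ✓; ∠(SG, GW) = 90.00° ✓; |GW| = 8.800 ✓; ∠(GW, WN) = 90.00° ✓; |WN| = 27.50 ✓; ∠(WN, NR) = 90.00° ✓; |NR| = 5.900 ✗.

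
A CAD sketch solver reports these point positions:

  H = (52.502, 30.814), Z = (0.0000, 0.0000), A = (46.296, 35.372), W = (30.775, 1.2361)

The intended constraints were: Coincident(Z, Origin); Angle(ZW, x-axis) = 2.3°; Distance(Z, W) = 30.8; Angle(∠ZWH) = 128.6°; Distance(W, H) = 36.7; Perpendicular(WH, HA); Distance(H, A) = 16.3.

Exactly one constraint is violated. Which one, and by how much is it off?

Distance(H, A) = 16.3 — off by 8.60.

Z = (0.00, 0.00) ✓; ZW at 2.300° ✓; |ZW| = 30.80 ✓; ∠ZWH = 128.6° ✓; |WH| = 36.70 ✓; ∠(WH, HA) = 90.00° ✓; |HA| = 7.700 ✗.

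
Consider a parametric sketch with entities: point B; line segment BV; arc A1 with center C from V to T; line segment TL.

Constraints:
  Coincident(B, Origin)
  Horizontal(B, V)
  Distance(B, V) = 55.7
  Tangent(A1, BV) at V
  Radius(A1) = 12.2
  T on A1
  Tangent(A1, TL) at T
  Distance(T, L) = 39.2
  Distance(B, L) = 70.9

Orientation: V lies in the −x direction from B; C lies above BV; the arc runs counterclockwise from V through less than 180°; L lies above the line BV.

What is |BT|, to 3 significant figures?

45.6

Checks: ∠(CV, VB) = 90.00° ✓; |CT| = 12.20 ✓; ∠(CT, TL) = 90.00° ✓; |TL| = 39.20 ✓; |BL| = 70.90 ✓.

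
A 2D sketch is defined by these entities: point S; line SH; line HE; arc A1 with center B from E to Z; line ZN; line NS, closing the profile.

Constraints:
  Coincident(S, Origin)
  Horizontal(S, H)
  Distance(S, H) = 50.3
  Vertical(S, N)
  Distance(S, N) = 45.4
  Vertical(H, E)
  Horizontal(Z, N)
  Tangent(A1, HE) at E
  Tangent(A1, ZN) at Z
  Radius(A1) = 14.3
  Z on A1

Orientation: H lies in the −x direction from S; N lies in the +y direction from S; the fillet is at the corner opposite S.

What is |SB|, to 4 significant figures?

47.57

S is at the origin; S and H share the same y with |SH| = 50.3 and H on the −x side, so H = (-50.30, 0.000). S and N share the same x with |SN| = 45.4 and N on the +y side, so N = (0.000, 45.40). The virtual corner opposite S is at (-50.30, 45.40). Tangency of A1 to HE means the radius BE is perpendicular to HE and since A1 is tangent to ZN there, BZ ⟂ ZN, with radius 14.3, so the center B sits 14.3 in from both sides at B = (-36.00, 31.10). Then |SB| = |B − S| = 47.57.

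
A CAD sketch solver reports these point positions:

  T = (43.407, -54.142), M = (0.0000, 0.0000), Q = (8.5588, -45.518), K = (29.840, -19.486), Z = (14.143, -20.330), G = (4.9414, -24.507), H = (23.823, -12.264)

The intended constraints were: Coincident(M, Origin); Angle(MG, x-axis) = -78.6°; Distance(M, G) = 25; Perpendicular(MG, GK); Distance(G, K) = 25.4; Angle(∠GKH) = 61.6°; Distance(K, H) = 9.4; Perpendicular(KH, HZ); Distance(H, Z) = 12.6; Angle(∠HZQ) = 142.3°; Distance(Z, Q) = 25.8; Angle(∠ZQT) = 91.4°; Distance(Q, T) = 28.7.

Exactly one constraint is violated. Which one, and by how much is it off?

Distance(Q, T) = 28.7 — off by 7.20.

M = (0.00, 0.00) ✓; MG at -78.60° ✓; |MG| = 25.00 ✓; ∠(MG, GK) = 90.00° ✓; |GK| = 25.40 ✓; ∠GKH = 61.60° ✓; |KH| = 9.400 ✓; ∠(KH, HZ) = 90.00° ✓; |HZ| = 12.60 ✓; ∠HZQ = 142.3° ✓; |ZQ| = 25.80 ✓; ∠ZQT = 91.40° ✓; |QT| = 35.90 ✗.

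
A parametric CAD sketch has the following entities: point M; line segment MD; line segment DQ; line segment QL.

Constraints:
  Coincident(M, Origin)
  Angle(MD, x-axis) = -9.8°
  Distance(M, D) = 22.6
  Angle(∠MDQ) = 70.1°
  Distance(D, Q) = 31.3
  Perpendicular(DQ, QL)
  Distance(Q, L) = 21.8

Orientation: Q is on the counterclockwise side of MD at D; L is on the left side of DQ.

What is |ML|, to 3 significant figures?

23.6

∠MDQ = 70.1°, so DQ runs at -9.8° + (180° − 70.1°) = 100° from the x-axis; with |DQ| = 31.3, Q = D + 31.3·(cos 100°, sin 100°) = (16.8, 27.0). DQ ⟂ QL; with |QL| = 21.8 on the left of DQ, L = Q + 21.8·(-0.985, -0.175) = (-4.68, 23.1). Then |ML| = |L − M| = 23.6.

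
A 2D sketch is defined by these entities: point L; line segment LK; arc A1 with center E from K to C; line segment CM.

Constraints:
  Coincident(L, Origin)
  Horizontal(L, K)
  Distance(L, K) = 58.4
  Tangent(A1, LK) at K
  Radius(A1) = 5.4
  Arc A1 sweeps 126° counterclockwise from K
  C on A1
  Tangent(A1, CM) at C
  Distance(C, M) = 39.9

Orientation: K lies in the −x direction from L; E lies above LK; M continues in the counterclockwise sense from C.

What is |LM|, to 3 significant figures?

87.6

L is at the origin; LK is horizontal with |LK| = 58.4 and K on the −x side, so K = (-58.4, 0.00). A1 meets LK tangentially, so EK is at right angles to LK, so E = K + (0, 5.4) = (-58.4, 5.40). On A1, K sits at bearing -90° from E; a 126° counterclockwise sweep puts C at bearing 36°, so C = E + 5.4·(cos 36°, sin 36°) = (-54.0, 8.57). Tangency of A1 to CM means the radius EC is perpendicular to CM, so CM runs along (−sin 36°, cos 36°); with |CM| = 39.9, M = (-77.5, 40.9). Then |LM| = |M − L| = 87.6.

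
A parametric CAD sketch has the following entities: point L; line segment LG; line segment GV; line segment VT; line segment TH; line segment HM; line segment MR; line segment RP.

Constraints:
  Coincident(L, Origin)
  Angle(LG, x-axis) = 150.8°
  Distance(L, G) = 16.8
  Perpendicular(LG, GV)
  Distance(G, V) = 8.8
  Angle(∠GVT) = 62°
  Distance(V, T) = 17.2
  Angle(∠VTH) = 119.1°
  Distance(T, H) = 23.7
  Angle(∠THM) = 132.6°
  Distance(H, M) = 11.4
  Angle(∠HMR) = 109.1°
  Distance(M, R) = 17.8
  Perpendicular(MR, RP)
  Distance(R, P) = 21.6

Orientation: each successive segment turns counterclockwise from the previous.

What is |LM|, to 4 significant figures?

32.25

∠VTH = 119.1° gives TH at 59.70° from the x-axis; with |TH| = 23.7, H = (10.20, 20.62). ∠THM = 132.6° gives HM at 107.1° from the x-axis; with |HM| = 11.4, M = (6.843, 31.51). Then |LM| = |M − L| = 32.25.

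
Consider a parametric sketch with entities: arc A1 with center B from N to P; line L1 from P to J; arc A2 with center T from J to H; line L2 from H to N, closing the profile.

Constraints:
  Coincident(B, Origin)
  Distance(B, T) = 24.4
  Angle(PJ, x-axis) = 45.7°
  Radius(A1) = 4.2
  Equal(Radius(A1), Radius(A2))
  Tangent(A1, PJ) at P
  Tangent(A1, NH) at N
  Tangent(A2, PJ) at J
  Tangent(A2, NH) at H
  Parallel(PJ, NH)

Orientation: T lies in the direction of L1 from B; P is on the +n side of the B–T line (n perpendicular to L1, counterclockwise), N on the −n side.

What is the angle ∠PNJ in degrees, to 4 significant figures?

71.00°

Tangency of A1 to both parallel lines with radius 4.2 puts P and N at B ± 4.2·n: P = (-3.006, 2.933), N = (3.006, -2.933). Equal radii place J and H the same way about T: J = T + 4.2·n = (14.04, 20.40), H = T − 4.2·n = (20.05, 14.53). Then cos ∠PNJ = NP·NJ / (|NP||NJ|), giving 71.00°.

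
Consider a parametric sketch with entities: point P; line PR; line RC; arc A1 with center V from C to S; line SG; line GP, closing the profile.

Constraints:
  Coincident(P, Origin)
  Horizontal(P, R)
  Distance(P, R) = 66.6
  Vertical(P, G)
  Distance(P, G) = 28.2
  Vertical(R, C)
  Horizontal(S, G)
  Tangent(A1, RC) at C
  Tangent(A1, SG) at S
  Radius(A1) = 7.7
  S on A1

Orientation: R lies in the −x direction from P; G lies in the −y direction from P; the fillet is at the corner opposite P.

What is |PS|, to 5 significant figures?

65.303

P is at the origin; PR is horizontal with |PR| = 66.6 and R on the −x side, so R = (-66.600, 0.0000). P and G share the same x with |PG| = 28.2 and G on the −y side, so G = (0.0000, -28.200). The virtual corner opposite P is at (-66.600, -28.200). A1 meets RC tangentially, so VC is at right angles to RC and since A1 is tangent to SG there, VS ⟂ SG, with radius 7.7, so the center V sits 7.7 in from both sides at V = (-58.900, -20.500). That places the tangent points at C = (-66.600, -20.500) on RC and S = (-58.900, -28.200) on SG. Then |PS| = |S − P| = 65.303.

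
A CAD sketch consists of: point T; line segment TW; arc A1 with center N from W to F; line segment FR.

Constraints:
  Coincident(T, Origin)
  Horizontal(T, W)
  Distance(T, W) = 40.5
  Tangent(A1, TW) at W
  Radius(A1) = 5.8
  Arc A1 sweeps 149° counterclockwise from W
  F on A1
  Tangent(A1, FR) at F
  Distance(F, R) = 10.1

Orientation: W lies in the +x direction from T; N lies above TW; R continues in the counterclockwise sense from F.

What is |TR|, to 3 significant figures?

38.3

T is at the origin; T and W share the same y with |TW| = 40.5 and W on the +x side, so W = (40.5, 0.00). Tangency of A1 to TW means the radius NW is perpendicular to TW, so N = W + (0, 5.8) = (40.5, 5.80). On A1, W sits at bearing -90° from N; a 149° counterclockwise sweep puts F at bearing 59°, so F = N + 5.8·(cos 59°, sin 59°) = (43.5, 10.8). Tangency of A1 to FR means the radius NF is perpendicular to FR, so FR runs along (−sin 59°, cos 59°); with |FR| = 10.1, R = (34.8, 16.0). Then |TR| = |R − T| = 38.3.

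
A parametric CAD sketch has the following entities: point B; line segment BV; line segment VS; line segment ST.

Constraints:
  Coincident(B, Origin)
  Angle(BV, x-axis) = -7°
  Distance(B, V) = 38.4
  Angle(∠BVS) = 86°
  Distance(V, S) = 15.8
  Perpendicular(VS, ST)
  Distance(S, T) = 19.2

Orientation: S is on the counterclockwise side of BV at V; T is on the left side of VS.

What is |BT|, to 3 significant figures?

23.2

∠BVS = 86.0°, so VS runs at -7.0° + (180° − 86.0°) = 87.0° from the x-axis; with |VS| = 15.8, S = V + 15.8·(cos 87.0°, sin 87.0°) = (38.9, 11.1). The perpendicularity gives ST at right angles to VS; with |ST| = 19.2 on the left of VS, T = S + 19.2·(-0.999, 0.0523) = (19.8, 12.1). Then |BT| = |T − B| = 23.2.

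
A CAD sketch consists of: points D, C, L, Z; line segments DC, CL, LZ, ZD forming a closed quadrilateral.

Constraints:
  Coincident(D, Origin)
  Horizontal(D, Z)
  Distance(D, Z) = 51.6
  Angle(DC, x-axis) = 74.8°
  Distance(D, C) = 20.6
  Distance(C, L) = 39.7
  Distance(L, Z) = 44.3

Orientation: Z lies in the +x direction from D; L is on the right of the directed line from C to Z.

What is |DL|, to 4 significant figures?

22.60

Checks: |CL| = 39.70 ✓; |LZ| = 44.30 ✓.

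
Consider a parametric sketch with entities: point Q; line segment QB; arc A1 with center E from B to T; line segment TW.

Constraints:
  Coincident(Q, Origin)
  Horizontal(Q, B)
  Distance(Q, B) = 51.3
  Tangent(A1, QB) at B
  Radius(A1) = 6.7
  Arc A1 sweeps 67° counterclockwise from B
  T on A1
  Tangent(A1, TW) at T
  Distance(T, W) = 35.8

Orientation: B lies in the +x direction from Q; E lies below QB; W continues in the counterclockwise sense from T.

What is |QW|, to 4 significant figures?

48.39

Q is at the origin; QB is horizontal with |QB| = 51.3 and B on the +x side, so B = (51.30, 0.000). Since A1 is tangent to QB there, EB ⟂ QB, so E = B + (0, -6.7) = (51.30, -6.700). On A1, B sits at bearing 90° from E; a 67° counterclockwise sweep puts T at bearing 157°, so T = E + 6.7·(cos 157°, sin 157°) = (45.13, -4.082). A1 meets TW tangentially, so ET is at right angles to TW, so TW runs along (−sin 157°, cos 157°); with |TW| = 35.8, W = (31.14, -37.04). Then |QW| = |W − Q| = 48.39.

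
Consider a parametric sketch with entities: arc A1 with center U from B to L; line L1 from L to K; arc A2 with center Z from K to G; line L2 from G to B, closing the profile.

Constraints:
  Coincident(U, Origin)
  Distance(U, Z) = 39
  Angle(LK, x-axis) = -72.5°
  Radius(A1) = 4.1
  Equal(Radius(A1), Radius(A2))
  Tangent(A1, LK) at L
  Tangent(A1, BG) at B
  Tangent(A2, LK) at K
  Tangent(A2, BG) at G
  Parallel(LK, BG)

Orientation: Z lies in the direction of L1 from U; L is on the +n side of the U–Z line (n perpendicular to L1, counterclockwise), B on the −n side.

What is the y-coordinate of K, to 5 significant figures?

-35.962

The slot axis is L1's direction at -72.5°, so u = (cos -72.5°, sin -72.5°) = (0.30071, -0.95372) and n = (−sin -72.5°, cos -72.5°) = (0.95372, 0.30071). U is at the origin and Z lies 39.0 along u from U, so Z = 39.0·u = (11.728, -37.195). Tangency of A1 to both parallel lines with radius 4.1 puts L and B at U ± 4.1·n: L = (3.9102, 1.2329), B = (-3.9102, -1.2329). Equal radii place K and G the same way about Z: K = Z + 4.1·n = (15.638, -35.962), G = Z − 4.1·n = (7.8173, -38.428). So K.y = -35.962.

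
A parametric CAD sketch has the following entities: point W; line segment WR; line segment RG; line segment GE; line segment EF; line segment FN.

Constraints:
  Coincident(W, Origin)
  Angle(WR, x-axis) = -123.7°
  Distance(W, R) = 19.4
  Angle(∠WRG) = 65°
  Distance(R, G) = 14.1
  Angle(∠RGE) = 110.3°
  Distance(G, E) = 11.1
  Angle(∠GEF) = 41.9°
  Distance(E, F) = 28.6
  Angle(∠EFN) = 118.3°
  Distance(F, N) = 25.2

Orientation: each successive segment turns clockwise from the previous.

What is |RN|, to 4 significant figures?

29.13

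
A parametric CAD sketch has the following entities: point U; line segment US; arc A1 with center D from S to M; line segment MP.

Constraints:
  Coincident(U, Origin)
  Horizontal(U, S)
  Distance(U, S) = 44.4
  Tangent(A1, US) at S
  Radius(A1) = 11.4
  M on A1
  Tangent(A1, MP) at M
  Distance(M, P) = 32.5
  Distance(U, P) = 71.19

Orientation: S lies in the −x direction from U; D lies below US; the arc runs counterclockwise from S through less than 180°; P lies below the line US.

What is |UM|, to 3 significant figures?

56.9

Checks: |DM| = 11.40 ✓; ∠(DM, MP) = 90.00° ✓; |MP| = 32.50 ✓; |UP| = 71.19 ✓.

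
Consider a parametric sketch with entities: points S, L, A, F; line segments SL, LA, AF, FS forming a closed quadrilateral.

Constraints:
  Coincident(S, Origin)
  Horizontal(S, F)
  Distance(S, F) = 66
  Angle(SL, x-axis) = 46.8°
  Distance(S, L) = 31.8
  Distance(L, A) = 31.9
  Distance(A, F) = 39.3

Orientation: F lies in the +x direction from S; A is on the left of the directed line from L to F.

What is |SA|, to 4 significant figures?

62.47

Checks: SL at 46.80° ✓; |LA| = 31.90 ✓; |AF| = 39.30 ✓.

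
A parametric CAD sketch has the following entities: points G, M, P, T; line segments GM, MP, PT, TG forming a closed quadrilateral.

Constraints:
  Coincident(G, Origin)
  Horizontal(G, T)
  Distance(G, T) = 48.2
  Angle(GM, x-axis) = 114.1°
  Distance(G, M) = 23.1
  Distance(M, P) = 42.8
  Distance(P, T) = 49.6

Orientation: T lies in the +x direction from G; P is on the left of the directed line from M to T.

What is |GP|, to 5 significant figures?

51.760

G is at the origin; G and T share the same y with |GT| = 48.2 and T in +x, so T = (48.2, 0). GM runs at 114.1° with |GM| = 23.1, so M = (-9.4324, 21.086). P is determined by |MP| = 42.8 and |PT| = 49.6 together: it lies at the intersection of circle(M, 42.8) and circle(T, 49.6). With |MT| = 61.369, the foot of the radical line on MT is 25.565 from M and the perpendicular offset is √(42.8² − 25.565²) = 34.326. Taking the left-of-MT solution: P = (26.371, 44.538).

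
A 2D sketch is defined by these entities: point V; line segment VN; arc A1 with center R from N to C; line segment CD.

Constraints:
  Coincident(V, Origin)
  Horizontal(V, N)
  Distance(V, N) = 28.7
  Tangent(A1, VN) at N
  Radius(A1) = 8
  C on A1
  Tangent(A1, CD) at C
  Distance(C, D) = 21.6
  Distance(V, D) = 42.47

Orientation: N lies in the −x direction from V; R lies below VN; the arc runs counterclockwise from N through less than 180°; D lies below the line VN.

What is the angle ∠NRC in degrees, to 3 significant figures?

110°

Checks: V = (0.00, 0.00) ✓; |VN| = 28.70 ✓; |RC| = 8.000 ✓; ∠(RC, CD) = 90.00° ✓; |CD| = 21.60 ✓; |VD| = 42.47 ✓.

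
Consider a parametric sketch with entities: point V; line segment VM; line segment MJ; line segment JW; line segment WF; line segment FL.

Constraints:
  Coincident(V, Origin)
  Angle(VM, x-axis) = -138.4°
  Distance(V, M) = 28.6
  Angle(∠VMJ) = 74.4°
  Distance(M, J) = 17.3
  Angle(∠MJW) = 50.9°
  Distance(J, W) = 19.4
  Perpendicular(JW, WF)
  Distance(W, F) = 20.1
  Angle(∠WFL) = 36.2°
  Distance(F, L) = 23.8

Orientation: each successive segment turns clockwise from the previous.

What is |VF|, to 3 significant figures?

31.1

∠MJW = 50.9° gives JW at -13.1° from the x-axis; with |JW| = 19.4, W = (-10.1, -7.84). The perpendicularity gives WF at right angles to JW, so WF runs at -103°; with |WF| = 20.1, F = (-14.6, -27.4). Then |VF| = |F − V| = 31.1.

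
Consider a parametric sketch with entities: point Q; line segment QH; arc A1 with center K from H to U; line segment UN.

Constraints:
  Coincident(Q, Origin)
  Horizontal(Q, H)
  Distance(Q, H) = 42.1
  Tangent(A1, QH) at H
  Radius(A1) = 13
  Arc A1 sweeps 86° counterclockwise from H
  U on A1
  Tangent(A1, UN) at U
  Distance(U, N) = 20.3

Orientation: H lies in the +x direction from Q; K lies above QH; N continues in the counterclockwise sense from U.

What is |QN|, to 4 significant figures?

65.09

Q is at the origin; QH is horizontal with |QH| = 42.1 and H on the +x side, so H = (42.10, 0.000). Since A1 is tangent to QH there, KH ⟂ QH, so K = H + (0, 13) = (42.10, 13.00). On A1, H sits at bearing -90° from K; an 86° counterclockwise sweep puts U at bearing -4°, so U = K + 13.0·(cos -4°, sin -4°) = (55.07, 12.09). Since A1 is tangent to UN there, KU ⟂ UN, so UN runs along (−sin -4°, cos -4°); with |UN| = 20.3, N = (56.48, 32.34). Then |QN| = |N − Q| = 65.09.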